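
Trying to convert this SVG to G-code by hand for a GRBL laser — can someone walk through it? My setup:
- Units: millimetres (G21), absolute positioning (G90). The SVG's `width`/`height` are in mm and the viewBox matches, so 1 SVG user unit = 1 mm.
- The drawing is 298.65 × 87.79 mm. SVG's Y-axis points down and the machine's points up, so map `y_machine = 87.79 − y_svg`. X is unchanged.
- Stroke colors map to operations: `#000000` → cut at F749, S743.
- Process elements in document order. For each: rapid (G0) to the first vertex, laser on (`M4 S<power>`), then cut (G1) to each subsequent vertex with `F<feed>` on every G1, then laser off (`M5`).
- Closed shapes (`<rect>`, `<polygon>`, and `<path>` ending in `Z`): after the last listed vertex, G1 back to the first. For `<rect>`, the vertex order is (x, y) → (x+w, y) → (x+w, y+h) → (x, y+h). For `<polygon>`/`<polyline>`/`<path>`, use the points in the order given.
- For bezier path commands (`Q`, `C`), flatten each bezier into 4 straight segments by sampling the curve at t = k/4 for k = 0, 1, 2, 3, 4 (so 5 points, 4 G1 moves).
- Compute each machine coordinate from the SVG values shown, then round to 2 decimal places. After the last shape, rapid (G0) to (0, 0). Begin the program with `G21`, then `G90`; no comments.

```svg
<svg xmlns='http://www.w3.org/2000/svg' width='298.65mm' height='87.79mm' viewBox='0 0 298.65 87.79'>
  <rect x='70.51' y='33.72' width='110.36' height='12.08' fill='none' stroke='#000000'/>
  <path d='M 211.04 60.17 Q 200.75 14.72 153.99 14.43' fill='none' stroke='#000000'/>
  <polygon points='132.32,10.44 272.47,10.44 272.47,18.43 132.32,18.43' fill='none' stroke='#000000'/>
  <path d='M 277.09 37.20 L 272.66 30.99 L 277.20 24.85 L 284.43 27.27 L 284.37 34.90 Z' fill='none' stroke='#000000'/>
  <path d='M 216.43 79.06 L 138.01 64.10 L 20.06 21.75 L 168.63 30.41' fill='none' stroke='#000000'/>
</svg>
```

G21
G90
G0 X70.51 Y54.07
M4 S743
G1 X180.87 Y54.07 F749
G1 X180.87 Y41.99 F749
G1 X70.51 Y41.99 F749
G1 X70.51 Y54.07 F749
M5
G0 X211.04 Y27.62
M4 S743
G1 X203.62 Y47.52 F749
G1 X191.63 Y61.78 F749
G1 X175.09 Y70.39 F749
G1 X153.99 Y73.36 F749
M5
G0 X132.32 Y77.35
M4 S743
G1 X272.47 Y77.35 F749
G1 X272.47 Y69.36 F749
G1 X132.32 Y69.36 F749
G1 X132.32 Y77.35 F749
M5
G0 X277.09 Y50.59
M4 S743
G1 X272.66 Y56.80 F749
G1 X277.20 Y62.94 F749
G1 X284.43 Y60.52 F749
G1 X284.37 Y52.89 F749
G1 X277.09 Y50.59 F749
M5
G0 X216.43 Y8.73
M4 S743
G1 X138.01 Y23.69 F749
G1 X20.06 Y66.04 F749
G1 X168.63 Y57.38 F749
M5
G0 X0.00 Y0.00

viewBox `0 0 298.65 87.79` with mm width/height → 1 unit = 1 mm. Flip: y_m = 87.79 − y_svg.

**Shape 1** — `<rect>` rectangle, stroke `#000000` → cut (S743, F749). Machine vertices: (70.51,54.07) → (180.87,54.07) → (180.87,41.99) → (70.51,41.99) → (70.51,54.07). Closed: final G1 returns to the first vertex.

**Shape 2** — `<path>` quadratic bezier, stroke `#000000` → cut (S743, F749). Control points (SVG): P0=(211.04,60.17), P1=(200.75,14.72), P2=(153.99,14.43); sampled at t=k/4. Machine vertices: (211.04,27.62) → (203.62,47.52) → (191.63,61.78) → (175.09,70.39) → (153.99,73.36). Open path.

**Shape 3** — `<polygon>` rectangle, stroke `#000000` → cut (S743, F749). Machine vertices: (132.32,77.35) → (272.47,77.35) → (272.47,69.36) → (132.32,69.36) → (132.32,77.35). Closed: final G1 returns to the first vertex.

**Shape 4** — `<path>` regular polygon, stroke `#000000` → cut (S743, F749). Machine vertices: (277.09,50.59) → (272.66,56.80) → (277.20,62.94) → (284.43,60.52) → (284.37,52.89) → (277.09,50.59). Closed: final G1 returns to the first vertex.

**Shape 5** — `<path>` open polyline, stroke `#000000` → cut (S743, F749). Machine vertices: (216.43,8.73) → (138.01,23.69) → (20.06,66.04) → (168.63,57.38). Open path.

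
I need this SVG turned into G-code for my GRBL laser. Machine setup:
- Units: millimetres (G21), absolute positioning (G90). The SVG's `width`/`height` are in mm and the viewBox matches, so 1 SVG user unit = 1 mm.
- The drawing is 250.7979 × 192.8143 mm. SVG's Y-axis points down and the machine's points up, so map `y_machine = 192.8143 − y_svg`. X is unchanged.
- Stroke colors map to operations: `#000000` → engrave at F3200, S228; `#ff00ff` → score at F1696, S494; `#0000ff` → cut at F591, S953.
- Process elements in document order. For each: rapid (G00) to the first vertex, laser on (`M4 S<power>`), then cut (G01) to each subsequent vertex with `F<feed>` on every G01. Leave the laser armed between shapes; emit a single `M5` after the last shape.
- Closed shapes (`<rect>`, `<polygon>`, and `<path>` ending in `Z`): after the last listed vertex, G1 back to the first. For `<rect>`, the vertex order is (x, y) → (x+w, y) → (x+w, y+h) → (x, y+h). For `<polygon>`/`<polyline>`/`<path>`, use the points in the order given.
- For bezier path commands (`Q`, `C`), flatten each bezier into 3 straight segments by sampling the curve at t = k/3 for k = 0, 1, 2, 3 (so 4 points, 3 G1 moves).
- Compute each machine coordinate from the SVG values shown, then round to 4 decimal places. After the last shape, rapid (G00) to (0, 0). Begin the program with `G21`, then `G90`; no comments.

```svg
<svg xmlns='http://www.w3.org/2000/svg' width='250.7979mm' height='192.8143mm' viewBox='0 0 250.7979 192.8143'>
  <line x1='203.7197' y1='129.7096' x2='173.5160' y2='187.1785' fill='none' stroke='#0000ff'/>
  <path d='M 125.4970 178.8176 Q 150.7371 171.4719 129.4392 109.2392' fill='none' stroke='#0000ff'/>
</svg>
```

G21
G90
G00 X203.7197 Y63.1047
M4 S953
G01 X173.5160 Y5.6358 F591
G00 X125.4970 Y13.9967
M4 S953
G01 X137.1528 Y24.9924 F591
G01 X138.4669 Y48.1852 F591
G01 X129.4392 Y83.5751 F591
M5
G00 X0.0000 Y0.0000

Since the viewBox matches the mm dimensions, user units are millimetres directly. The only transform is the Y-flip y_m = 192.8143 − y_svg.

Shape 1 is a line segment drawn with `<line>`. Its stroke #0000ff means cut at S953, F591. After flipping Y the toolpath is (203.7197,63.1047) → (173.5160,5.6358).

Shape 2 is a quadratic bezier drawn with `<path>`. Its stroke #0000ff means cut at S953, F591. After flipping Y the toolpath is (125.4970,13.9967) → (137.1528,24.9924) → (138.4669,48.1852) → (129.4392,83.5751).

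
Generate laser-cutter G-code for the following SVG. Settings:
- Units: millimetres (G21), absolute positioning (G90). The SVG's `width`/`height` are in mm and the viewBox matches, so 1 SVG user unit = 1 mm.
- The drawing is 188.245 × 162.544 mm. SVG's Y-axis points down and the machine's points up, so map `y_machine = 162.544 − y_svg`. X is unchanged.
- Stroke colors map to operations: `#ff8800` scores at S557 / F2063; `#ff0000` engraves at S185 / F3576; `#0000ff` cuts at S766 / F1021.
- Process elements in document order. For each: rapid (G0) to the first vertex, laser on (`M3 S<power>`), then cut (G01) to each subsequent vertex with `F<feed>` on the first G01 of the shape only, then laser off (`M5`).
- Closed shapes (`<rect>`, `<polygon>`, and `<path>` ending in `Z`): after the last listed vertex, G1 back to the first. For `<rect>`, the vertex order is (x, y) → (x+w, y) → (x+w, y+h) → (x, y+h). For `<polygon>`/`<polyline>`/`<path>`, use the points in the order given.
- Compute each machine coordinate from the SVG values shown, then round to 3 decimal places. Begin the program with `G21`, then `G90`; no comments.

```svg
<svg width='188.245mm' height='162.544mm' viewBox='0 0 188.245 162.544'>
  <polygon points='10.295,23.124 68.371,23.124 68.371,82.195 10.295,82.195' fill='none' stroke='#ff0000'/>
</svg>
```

Since the viewBox matches the mm dimensions, user units are millimetres directly. The only transform is the Y-flip y_m = 162.544 − y_svg.

Shape 1 is a rectangle drawn with `<polygon>`. Its stroke #ff0000 means engrave at S185, F3576. After flipping Y the toolpath is (10.295,139.420) → (68.371,139.420) → (68.371,80.349) → (10.295,80.349) → (10.295,139.420), returning to the start.

G21
G90
G0 X10.295 Y139.420
M3 S185
G01 X68.371 Y139.420 F3576
G01 X68.371 Y80.349
G01 X10.295 Y80.349
G01 X10.295 Y139.420
M5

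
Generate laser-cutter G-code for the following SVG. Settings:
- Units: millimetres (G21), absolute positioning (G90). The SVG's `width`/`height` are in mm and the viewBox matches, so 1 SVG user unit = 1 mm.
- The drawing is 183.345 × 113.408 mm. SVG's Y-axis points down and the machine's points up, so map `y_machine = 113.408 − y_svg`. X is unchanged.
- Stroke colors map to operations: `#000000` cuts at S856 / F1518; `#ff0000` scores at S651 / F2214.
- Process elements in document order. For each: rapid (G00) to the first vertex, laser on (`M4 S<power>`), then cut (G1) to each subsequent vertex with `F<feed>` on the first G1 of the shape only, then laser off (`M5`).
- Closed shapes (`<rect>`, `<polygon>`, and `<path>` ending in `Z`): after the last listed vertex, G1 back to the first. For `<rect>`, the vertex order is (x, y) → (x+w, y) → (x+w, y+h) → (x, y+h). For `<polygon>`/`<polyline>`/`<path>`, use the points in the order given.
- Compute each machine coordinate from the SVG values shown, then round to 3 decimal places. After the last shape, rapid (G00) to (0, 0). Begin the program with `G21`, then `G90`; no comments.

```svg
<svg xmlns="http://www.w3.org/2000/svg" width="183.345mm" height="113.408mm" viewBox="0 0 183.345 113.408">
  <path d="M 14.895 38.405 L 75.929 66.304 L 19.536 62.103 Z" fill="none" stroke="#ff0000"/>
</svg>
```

G21
G90
G00 X14.895 Y75.003
M4 S651
G1 X75.929 Y47.104 F2214
G1 X19.536 Y51.305
G1 X14.895 Y75.003
M5
G00 X0.000 Y0.000

viewBox `0 0 183.345 113.408` with mm width/height → 1 unit = 1 mm. Flip: y_m = 113.408 − y_svg.

**Shape 1** — `<path>` closed polygon, stroke `#ff0000` → score (S651, F2214). Machine vertices: (14.895,75.003) → (75.929,47.104) → (19.536,51.305) → (14.895,75.003). Closed: final G1 returns to the first vertex.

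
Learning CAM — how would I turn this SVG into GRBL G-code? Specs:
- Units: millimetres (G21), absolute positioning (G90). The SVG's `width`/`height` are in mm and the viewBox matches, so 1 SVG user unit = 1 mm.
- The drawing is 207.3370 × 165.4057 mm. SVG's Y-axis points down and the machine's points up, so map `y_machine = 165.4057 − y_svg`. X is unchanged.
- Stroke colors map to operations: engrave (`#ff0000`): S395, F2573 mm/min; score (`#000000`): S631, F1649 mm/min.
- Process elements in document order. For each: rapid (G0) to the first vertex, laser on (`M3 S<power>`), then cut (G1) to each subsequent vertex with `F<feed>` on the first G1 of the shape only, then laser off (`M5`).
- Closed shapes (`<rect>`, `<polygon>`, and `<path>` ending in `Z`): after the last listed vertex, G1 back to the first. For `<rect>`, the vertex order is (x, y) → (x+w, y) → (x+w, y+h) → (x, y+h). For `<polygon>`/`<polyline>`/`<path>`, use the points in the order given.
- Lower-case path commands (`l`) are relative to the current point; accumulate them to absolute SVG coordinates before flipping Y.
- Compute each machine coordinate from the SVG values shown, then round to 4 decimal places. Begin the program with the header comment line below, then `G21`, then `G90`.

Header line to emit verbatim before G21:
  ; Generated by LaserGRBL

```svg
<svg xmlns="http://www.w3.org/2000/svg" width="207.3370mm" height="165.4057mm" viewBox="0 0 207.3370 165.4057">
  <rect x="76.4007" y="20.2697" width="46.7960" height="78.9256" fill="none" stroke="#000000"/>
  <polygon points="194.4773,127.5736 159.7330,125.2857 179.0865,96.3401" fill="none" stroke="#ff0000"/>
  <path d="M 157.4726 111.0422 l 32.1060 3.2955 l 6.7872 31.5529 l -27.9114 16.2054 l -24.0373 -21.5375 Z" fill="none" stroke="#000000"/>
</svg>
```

; Generated by LaserGRBL
G21
G90
G0 X76.4007 Y145.1360
M3 S631
G1 X123.1967 Y145.1360 F1649
G1 X123.1967 Y66.2104
G1 X76.4007 Y66.2104
G1 X76.4007 Y145.1360
M5
G0 X194.4773 Y37.8321
M3 S395
G1 X159.7330 Y40.1200 F2573
G1 X179.0865 Y69.0656
G1 X194.4773 Y37.8321
M5
G0 X157.4726 Y54.3635
M3 S631
G1 X189.5786 Y51.0680 F1649
G1 X196.3658 Y19.5151
G1 X168.4544 Y3.3097
G1 X144.4171 Y24.8472
G1 X157.4726 Y54.3635
M5

viewBox `0 0 207.3370 165.4057` with mm width/height → 1 unit = 1 mm. Flip: y_m = 165.4057 − y_svg.

**Shape 1** — `<rect>` rectangle, stroke `#000000` → score (S631, F1649). Machine vertices: (76.4007,145.1360) → (123.1967,145.1360) → (123.1967,66.2104) → (76.4007,66.2104) → (76.4007,145.1360). Closed: final G1 returns to the first vertex.

**Shape 2** — `<polygon>` regular polygon, stroke `#ff0000` → engrave (S395, F2573). Machine vertices: (194.4773,37.8321) → (159.7330,40.1200) → (179.0865,69.0656) → (194.4773,37.8321). Closed: final G1 returns to the first vertex.

**Shape 3** — `<path>` regular polygon, stroke `#000000` → score (S631, F1649). Machine vertices: (157.4726,54.3635) → (189.5786,51.0680) → (196.3658,19.5151) → (168.4544,3.3097) → (144.4171,24.8472) → (157.4726,54.3635). Closed: final G1 returns to the first vertex.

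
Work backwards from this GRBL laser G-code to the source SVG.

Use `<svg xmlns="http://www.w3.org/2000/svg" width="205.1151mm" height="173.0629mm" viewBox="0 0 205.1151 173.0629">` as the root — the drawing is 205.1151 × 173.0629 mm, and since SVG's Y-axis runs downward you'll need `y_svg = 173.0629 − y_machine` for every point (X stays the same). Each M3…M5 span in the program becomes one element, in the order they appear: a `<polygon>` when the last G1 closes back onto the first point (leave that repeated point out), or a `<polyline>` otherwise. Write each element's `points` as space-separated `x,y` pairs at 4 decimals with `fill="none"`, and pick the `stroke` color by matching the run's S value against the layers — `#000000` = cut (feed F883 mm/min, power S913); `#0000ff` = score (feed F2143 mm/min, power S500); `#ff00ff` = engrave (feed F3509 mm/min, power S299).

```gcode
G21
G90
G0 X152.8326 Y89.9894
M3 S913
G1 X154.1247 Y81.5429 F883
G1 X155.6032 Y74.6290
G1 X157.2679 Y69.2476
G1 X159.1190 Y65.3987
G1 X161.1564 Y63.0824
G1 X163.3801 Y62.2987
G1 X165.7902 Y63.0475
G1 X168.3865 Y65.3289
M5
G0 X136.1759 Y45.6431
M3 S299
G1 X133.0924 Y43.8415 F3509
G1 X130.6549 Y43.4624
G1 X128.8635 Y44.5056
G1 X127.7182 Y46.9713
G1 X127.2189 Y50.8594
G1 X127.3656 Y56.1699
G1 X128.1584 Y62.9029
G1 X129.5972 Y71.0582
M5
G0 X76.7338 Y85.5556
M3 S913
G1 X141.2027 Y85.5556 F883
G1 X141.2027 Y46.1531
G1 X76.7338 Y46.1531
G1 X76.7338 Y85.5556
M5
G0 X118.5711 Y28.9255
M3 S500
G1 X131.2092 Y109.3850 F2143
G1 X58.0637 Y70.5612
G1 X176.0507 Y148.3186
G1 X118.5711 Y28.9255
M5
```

<svg xmlns="http://www.w3.org/2000/svg" width="205.1151mm" height="173.0629mm" viewBox="0 0 205.1151 173.0629">
  <polyline points="152.8326,83.0735 154.1247,91.5200 155.6032,98.4339 157.2679,103.8153 159.1190,107.6642 161.1564,109.9805 163.3801,110.7642 165.7902,110.0154 168.3865,107.7340" fill="none" stroke="#000000"/>
  <polyline points="136.1759,127.4198 133.0924,129.2214 130.6549,129.6005 128.8635,128.5573 127.7182,126.0916 127.2189,122.2035 127.3656,116.8930 128.1584,110.1600 129.5972,102.0047" fill="none" stroke="#ff00ff"/>
  <polygon points="76.7338,87.5073 141.2027,87.5073 141.2027,126.9098 76.7338,126.9098" fill="none" stroke="#000000"/>
  <polygon points="118.5711,144.1374 131.2092,63.6779 58.0637,102.5017 176.0507,24.7443" fill="none" stroke="#0000ff"/>
</svg>

Machine Y-up, SVG Y-down with viewBox height 173.0629, so y_svg = 173.0629 − y_machine; X carries over.

Run 1: the run's S913 means `#000000` (cut). The run is open, so emit a `<polyline>` with points (Y-flipped): 152.8326,83.0735 154.1247,91.5200 155.6032,98.4339 157.2679,103.8153 159.1190,107.6642 161.1564,109.9805 163.3801,110.7642 165.7902,110.0154 168.3865,107.7340.

Run 2: the run's S299 means `#ff00ff` (engrave). The run is open, so emit a `<polyline>` with points (Y-flipped): 136.1759,127.4198 133.0924,129.2214 130.6549,129.6005 128.8635,128.5573 127.7182,126.0916 127.2189,122.2035 127.3656,116.8930 128.1584,110.1600 129.5972,102.0047.

Run 3: power S913 maps to stroke `#000000` (cut). The run returns to its start, so emit a `<polygon>` with points (Y-flipped): 76.7338,87.5073 141.2027,87.5073 141.2027,126.9098 76.7338,126.9098.

Run 4: S500 ⇒ score layer `#0000ff`. The run returns to its start, so emit a `<polygon>` with points (Y-flipped): 118.5711,144.1374 131.2092,63.6779 58.0637,102.5017 176.0507,24.7443.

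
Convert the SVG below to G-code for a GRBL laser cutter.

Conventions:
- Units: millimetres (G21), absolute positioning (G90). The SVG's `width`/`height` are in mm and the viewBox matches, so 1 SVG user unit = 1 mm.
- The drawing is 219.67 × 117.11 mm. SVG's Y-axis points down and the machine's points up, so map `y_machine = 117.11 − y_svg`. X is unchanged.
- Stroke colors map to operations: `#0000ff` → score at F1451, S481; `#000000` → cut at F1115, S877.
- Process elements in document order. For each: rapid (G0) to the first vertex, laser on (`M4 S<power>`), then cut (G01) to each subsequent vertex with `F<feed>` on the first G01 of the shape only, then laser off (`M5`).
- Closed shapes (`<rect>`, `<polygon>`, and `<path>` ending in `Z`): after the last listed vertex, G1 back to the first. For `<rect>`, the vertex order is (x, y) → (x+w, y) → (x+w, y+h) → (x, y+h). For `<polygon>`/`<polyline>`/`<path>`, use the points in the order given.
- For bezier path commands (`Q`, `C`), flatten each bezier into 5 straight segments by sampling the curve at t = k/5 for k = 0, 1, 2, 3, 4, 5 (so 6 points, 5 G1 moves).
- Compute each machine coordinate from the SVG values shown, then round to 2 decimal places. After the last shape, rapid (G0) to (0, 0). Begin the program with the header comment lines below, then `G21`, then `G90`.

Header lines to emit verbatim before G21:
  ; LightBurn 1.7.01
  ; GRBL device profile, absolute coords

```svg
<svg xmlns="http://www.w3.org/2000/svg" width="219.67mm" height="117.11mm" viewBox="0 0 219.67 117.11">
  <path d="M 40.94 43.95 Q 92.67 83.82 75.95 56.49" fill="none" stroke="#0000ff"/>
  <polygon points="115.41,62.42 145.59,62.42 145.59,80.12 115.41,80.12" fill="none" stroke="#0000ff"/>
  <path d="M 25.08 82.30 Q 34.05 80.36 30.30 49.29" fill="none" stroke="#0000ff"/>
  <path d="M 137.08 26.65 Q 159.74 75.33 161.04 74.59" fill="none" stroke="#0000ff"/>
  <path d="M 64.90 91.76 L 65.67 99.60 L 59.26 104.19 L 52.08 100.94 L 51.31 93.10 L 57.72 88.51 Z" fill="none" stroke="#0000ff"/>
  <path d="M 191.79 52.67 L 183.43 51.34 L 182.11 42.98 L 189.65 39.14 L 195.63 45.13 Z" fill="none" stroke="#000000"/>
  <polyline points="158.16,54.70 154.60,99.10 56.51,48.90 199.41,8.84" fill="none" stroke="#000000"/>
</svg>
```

; LightBurn 1.7.01
; GRBL device profile, absolute coords
G21
G90
G0 X40.94 Y73.16
M4 S481
G01 X58.89 Y59.90 F1451
G01 X71.37 Y52.02
G01 X78.37 Y49.51
G01 X79.90 Y52.38
G01 X75.95 Y60.62
M5
G0 X115.41 Y54.69
M4 S481
G01 X145.59 Y54.69 F1451
G01 X145.59 Y36.99
G01 X115.41 Y36.99
G01 X115.41 Y54.69
M5
G0 X25.08 Y34.81
M4 S481
G01 X28.16 Y36.75 F1451
G01 X30.22 Y41.02
G01 X31.26 Y47.62
G01 X31.29 Y56.56
G01 X30.30 Y67.82
M5
G0 X137.08 Y90.46
M4 S481
G01 X145.29 Y72.96 F1451
G01 X151.79 Y59.42
G01 X156.58 Y49.84
G01 X159.67 Y44.20
G01 X161.04 Y42.52
M5
G0 X64.90 Y25.35
M4 S481
G01 X65.67 Y17.51 F1451
G01 X59.26 Y12.92
G01 X52.08 Y16.17
G01 X51.31 Y24.01
G01 X57.72 Y28.60
G01 X64.90 Y25.35
M5
G0 X191.79 Y64.44
M4 S877
G01 X183.43 Y65.77 F1115
G01 X182.11 Y74.13
G01 X189.65 Y77.97
G01 X195.63 Y71.98
G01 X191.79 Y64.44
M5
G0 X158.16 Y62.41
M4 S877
G01 X154.60 Y18.01 F1115
G01 X56.51 Y68.21
G01 X199.41 Y108.27
M5
G0 X0.00 Y0.00

Since the viewBox matches the mm dimensions, user units are millimetres directly. The only transform is the Y-flip y_m = 117.11 − y_svg.

Shape 1 is a quadratic bezier drawn with `<path>`. Its stroke #0000ff means score at S481, F1451. After flipping Y the toolpath is (40.94,73.16) → (58.89,59.90) → (71.37,52.02) → (78.37,49.51) → (79.90,52.38) → (75.95,60.62).

Shape 2 is a rectangle drawn with `<polygon>`. Its stroke #0000ff means score at S481, F1451. After flipping Y the toolpath is (115.41,54.69) → (145.59,54.69) → (145.59,36.99) → (115.41,36.99) → (115.41,54.69), returning to the start.

Shape 3 is a quadratic bezier drawn with `<path>`. Its stroke #0000ff means score at S481, F1451. After flipping Y the toolpath is (25.08,34.81) → (28.16,36.75) → (30.22,41.02) → (31.26,47.62) → (31.29,56.56) → (30.30,67.82).

Shape 4 is a quadratic bezier drawn with `<path>`. Its stroke #0000ff means score at S481, F1451. After flipping Y the toolpath is (137.08,90.46) → (145.29,72.96) → (151.79,59.42) → (156.58,49.84) → (159.67,44.20) → (161.04,42.52).

Shape 5 is a regular polygon drawn with `<path>`. Its stroke #0000ff means score at S481, F1451. After flipping Y the toolpath is (64.90,25.35) → (65.67,17.51) → (59.26,12.92) → (52.08,16.17) → (51.31,24.01) → (57.72,28.60) → (64.90,25.35), returning to the start.

Shape 6 is a regular polygon drawn with `<path>`. Its stroke #000000 means cut at S877, F1115. After flipping Y the toolpath is (191.79,64.44) → (183.43,65.77) → (182.11,74.13) → (189.65,77.97) → (195.63,71.98) → (191.79,64.44), returning to the start.

Shape 7 is a open polyline drawn with `<polyline>`. Its stroke #000000 means cut at S877, F1115. After flipping Y the toolpath is (158.16,62.41) → (154.60,18.01) → (56.51,68.21) → (199.41,108.27).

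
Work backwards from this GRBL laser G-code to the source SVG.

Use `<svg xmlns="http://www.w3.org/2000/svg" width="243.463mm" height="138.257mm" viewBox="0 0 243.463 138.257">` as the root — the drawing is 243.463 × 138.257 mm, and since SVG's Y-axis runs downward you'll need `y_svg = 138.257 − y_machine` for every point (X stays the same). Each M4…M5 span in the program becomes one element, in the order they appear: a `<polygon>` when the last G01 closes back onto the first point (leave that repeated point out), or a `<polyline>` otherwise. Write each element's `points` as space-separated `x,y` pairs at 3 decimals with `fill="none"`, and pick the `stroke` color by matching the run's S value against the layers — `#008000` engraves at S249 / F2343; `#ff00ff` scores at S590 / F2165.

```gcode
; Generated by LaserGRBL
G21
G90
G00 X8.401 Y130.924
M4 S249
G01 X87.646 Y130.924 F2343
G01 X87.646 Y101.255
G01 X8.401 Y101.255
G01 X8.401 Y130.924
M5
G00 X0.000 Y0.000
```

Machine Y-up, SVG Y-down with viewBox height 138.257, so y_svg = 138.257 − y_machine; X carries over. Every run uses S249, so all elements get stroke `#008000` (engrave).

Run 1: The run returns to its start, so emit a `<polygon>` with points (Y-flipped): 8.401,7.333 87.646,7.333 87.646,37.002 8.401,37.002.

<svg xmlns="http://www.w3.org/2000/svg" width="243.463mm" height="138.257mm" viewBox="0 0 243.463 138.257">
  <polygon points="8.401,7.333 87.646,7.333 87.646,37.002 8.401,37.002" fill="none" stroke="#008000"/>
</svg>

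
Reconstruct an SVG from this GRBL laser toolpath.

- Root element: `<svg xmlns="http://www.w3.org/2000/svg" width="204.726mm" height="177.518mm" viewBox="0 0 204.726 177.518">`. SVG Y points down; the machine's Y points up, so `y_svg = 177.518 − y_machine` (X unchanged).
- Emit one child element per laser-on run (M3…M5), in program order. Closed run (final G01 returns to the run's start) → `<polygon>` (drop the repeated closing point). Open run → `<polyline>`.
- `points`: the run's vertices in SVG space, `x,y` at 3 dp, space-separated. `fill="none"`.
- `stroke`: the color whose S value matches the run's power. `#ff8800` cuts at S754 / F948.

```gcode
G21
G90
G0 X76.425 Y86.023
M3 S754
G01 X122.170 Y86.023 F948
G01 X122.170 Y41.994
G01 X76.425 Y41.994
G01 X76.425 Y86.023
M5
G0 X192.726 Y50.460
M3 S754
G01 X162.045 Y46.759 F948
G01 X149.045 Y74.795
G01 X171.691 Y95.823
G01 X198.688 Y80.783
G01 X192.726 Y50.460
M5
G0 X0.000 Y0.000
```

<svg xmlns="http://www.w3.org/2000/svg" width="204.726mm" height="177.518mm" viewBox="0 0 204.726 177.518">
  <polygon points="76.425,91.495 122.170,91.495 122.170,135.524 76.425,135.524" fill="none" stroke="#ff8800"/>
  <polygon points="192.726,127.058 162.045,130.759 149.045,102.723 171.691,81.695 198.688,96.735" fill="none" stroke="#ff8800"/>
</svg>

y_svg = 177.518 − y_m. Every run uses S754, so all elements get stroke `#ff8800` (cut).

[1] closed run; points: 76.425,91.495 122.170,91.495 122.170,135.524 76.425,135.524

[2] closed run; points: 192.726,127.058 162.045,130.759 149.045,102.723 171.691,81.695 198.688,96.735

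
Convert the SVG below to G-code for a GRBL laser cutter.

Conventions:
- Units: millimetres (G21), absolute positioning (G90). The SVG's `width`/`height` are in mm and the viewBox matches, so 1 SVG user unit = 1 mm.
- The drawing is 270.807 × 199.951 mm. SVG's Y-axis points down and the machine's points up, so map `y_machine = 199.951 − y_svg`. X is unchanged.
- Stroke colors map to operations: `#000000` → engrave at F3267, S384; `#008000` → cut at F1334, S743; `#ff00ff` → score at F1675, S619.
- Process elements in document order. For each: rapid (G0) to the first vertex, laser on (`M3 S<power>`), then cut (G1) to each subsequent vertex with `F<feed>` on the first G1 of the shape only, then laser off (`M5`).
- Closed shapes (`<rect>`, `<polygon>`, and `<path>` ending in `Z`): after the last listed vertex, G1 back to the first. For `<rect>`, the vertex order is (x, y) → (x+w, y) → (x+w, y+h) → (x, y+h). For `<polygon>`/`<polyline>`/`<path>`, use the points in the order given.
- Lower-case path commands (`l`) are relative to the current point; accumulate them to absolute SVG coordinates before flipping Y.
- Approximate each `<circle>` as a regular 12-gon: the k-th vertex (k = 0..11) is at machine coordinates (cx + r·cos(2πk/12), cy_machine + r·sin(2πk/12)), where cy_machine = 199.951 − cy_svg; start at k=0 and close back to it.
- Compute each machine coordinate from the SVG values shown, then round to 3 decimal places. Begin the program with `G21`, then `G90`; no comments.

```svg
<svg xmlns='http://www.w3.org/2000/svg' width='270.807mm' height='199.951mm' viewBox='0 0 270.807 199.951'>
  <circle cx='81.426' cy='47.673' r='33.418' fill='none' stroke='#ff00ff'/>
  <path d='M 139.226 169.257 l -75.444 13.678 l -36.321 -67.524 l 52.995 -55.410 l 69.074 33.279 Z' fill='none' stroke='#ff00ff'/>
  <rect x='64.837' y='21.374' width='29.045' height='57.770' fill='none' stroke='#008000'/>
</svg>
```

G21
G90
G0 X114.844 Y152.278
M3 S619
G1 X110.367 Y168.987 F1675
G1 X98.135 Y181.219
G1 X81.426 Y185.696
G1 X64.717 Y181.219
G1 X52.485 Y168.987
G1 X48.008 Y152.278
G1 X52.485 Y135.569
G1 X64.717 Y123.337
G1 X81.426 Y118.860
G1 X98.135 Y123.337
G1 X110.367 Y135.569
G1 X114.844 Y152.278
M5
G0 X139.226 Y30.694
M3 S619
G1 X63.782 Y17.016 F1675
G1 X27.461 Y84.540
G1 X80.456 Y139.950
G1 X149.530 Y106.671
G1 X139.226 Y30.694
M5
G0 X64.837 Y178.577
M3 S743
G1 X93.882 Y178.577 F1334
G1 X93.882 Y120.807
G1 X64.837 Y120.807
G1 X64.837 Y178.577
M5

viewBox `0 0 270.807 199.951` with mm width/height → 1 unit = 1 mm. Flip: y_m = 199.951 − y_svg.

**Shape 1** — `<circle>` circle, stroke `#ff00ff` → score (S619, F1675). Machine vertices: (114.844,152.278) → (110.367,168.987) → (98.135,181.219) → (81.426,185.696) → (64.717,181.219) → (52.485,168.987) → (48.008,152.278) → (52.485,135.569) → (64.717,123.337) → (81.426,118.860) → (98.135,123.337) → (110.367,135.569) → (114.844,152.278). Closed: final G1 returns to the first vertex.

**Shape 2** — `<path>` regular polygon, stroke `#ff00ff` → score (S619, F1675). Machine vertices: (139.226,30.694) → (63.782,17.016) → (27.461,84.540) → (80.456,139.950) → (149.530,106.671) → (139.226,30.694). Closed: final G1 returns to the first vertex.

**Shape 3** — `<rect>` rectangle, stroke `#008000` → cut (S743, F1334). Machine vertices: (64.837,178.577) → (93.882,178.577) → (93.882,120.807) → (64.837,120.807) → (64.837,178.577). Closed: final G1 returns to the first vertex.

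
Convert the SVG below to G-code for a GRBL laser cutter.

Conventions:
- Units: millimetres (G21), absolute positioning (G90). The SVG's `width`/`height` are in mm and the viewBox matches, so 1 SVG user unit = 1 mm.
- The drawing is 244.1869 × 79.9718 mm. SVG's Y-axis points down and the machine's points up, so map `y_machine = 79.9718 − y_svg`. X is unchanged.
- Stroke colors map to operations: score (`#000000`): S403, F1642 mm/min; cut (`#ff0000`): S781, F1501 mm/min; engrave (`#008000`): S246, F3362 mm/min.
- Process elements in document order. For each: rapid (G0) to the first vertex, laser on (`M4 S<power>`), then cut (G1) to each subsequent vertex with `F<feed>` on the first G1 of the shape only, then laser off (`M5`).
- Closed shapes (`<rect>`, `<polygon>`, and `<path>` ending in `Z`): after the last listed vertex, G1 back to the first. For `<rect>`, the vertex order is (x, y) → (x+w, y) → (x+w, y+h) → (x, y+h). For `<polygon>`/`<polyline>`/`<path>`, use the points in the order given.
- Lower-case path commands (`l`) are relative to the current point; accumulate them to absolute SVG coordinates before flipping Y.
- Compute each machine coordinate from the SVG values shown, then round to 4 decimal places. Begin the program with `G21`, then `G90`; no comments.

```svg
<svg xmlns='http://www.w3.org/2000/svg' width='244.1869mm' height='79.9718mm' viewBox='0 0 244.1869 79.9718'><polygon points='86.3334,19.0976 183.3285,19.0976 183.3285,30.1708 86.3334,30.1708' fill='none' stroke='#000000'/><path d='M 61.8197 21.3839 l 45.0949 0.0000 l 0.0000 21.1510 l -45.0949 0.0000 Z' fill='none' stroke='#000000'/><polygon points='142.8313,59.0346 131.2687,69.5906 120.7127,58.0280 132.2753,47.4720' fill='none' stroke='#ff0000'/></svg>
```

1 u = 1 mm; y_m = 79.9718 − y.

[1] `<polygon>` rectangle, #000000→score S403 F1642: (86.3334,60.8742) → (183.3285,60.8742) → (183.3285,49.8010) → (86.3334,49.8010) → (86.3334,60.8742) (closed)

[2] `<path>` rectangle, #000000→score S403 F1642: (61.8197,58.5879) → (106.9146,58.5879) → (106.9146,37.4369) → (61.8197,37.4369) → (61.8197,58.5879) (closed)

[3] `<polygon>` regular polygon, #ff0000→cut S781 F1501: (142.8313,20.9372) → (131.2687,10.3812) → (120.7127,21.9438) → (132.2753,32.4998) → (142.8313,20.9372) (closed)

G21
G90
G0 X86.3334 Y60.8742
M4 S403
G1 X183.3285 Y60.8742 F1642
G1 X183.3285 Y49.8010
G1 X86.3334 Y49.8010
G1 X86.3334 Y60.8742
M5
G0 X61.8197 Y58.5879
M4 S403
G1 X106.9146 Y58.5879 F1642
G1 X106.9146 Y37.4369
G1 X61.8197 Y37.4369
G1 X61.8197 Y58.5879
M5
G0 X142.8313 Y20.9372
M4 S781
G1 X131.2687 Y10.3812 F1501
G1 X120.7127 Y21.9438
G1 X132.2753 Y32.4998
G1 X142.8313 Y20.9372
M5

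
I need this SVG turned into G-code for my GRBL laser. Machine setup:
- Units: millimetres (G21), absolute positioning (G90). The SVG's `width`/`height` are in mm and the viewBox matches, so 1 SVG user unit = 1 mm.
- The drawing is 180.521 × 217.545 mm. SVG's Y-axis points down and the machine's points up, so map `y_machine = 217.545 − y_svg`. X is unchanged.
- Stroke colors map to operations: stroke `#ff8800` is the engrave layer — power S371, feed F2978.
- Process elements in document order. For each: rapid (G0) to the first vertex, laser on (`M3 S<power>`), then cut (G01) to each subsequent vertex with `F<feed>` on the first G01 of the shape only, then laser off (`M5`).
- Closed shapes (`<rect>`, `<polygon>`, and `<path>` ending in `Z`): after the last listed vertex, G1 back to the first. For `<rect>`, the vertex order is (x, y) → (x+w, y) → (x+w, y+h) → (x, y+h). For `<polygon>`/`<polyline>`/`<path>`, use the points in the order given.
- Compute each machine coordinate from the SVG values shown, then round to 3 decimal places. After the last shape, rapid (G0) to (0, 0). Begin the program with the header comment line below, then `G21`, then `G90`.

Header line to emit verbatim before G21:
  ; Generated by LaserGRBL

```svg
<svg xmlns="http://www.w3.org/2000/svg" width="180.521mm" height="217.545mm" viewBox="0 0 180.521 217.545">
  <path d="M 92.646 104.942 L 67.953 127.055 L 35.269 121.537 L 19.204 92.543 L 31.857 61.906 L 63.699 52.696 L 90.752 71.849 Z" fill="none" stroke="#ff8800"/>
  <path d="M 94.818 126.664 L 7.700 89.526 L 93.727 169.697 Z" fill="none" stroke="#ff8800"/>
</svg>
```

1 u = 1 mm; y_m = 217.545 − y.

[1] `<path>` regular polygon, #ff8800→engrave S371 F2978: (92.646,112.603) → (67.953,90.490) → (35.269,96.008) → (19.204,125.002) → (31.857,155.639) → (63.699,164.849) → (90.752,145.696) → (92.646,112.603) (closed)

[2] `<path>` closed polygon, #ff8800→engrave S371 F2978: (94.818,90.881) → (7.700,128.019) → (93.727,47.848) → (94.818,90.881) (closed)

; Generated by LaserGRBL
G21
G90
G0 X92.646 Y112.603
M3 S371
G01 X67.953 Y90.490 F2978
G01 X35.269 Y96.008
G01 X19.204 Y125.002
G01 X31.857 Y155.639
G01 X63.699 Y164.849
G01 X90.752 Y145.696
G01 X92.646 Y112.603
M5
G0 X94.818 Y90.881
M3 S371
G01 X7.700 Y128.019 F2978
G01 X93.727 Y47.848
G01 X94.818 Y90.881
M5
G0 X0.000 Y0.000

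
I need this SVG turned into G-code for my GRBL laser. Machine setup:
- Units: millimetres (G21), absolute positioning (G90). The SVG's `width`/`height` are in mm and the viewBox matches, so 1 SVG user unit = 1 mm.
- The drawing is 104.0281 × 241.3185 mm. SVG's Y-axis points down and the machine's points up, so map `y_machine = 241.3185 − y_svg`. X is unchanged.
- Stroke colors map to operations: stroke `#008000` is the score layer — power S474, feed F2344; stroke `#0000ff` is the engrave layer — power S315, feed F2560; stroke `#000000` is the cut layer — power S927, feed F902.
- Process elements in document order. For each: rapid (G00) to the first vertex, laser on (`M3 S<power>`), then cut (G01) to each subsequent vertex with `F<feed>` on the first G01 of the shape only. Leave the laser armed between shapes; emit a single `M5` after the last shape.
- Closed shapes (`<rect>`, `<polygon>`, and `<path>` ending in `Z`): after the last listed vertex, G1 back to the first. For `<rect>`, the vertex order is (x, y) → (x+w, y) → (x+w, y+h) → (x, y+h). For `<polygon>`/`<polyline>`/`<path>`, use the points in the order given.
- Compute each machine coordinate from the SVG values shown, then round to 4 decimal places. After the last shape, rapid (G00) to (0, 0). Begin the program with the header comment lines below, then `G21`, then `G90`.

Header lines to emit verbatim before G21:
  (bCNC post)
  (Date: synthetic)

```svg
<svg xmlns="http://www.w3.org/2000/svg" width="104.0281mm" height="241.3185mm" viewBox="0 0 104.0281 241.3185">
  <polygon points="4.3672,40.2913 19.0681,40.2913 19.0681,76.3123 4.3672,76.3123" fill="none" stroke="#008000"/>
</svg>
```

(bCNC post)
(Date: synthetic)
G21
G90
G00 X4.3672 Y201.0272
M3 S474
G01 X19.0681 Y201.0272 F2344
G01 X19.0681 Y165.0062
G01 X4.3672 Y165.0062
G01 X4.3672 Y201.0272
M5
G00 X0.0000 Y0.0000

1 u = 1 mm; y_m = 241.3185 − y.

[1] `<polygon>` rectangle, #008000→score S474 F2344: (4.3672,201.0272) → (19.0681,201.0272) → (19.0681,165.0062) → (4.3672,165.0062) → (4.3672,201.0272) (closed)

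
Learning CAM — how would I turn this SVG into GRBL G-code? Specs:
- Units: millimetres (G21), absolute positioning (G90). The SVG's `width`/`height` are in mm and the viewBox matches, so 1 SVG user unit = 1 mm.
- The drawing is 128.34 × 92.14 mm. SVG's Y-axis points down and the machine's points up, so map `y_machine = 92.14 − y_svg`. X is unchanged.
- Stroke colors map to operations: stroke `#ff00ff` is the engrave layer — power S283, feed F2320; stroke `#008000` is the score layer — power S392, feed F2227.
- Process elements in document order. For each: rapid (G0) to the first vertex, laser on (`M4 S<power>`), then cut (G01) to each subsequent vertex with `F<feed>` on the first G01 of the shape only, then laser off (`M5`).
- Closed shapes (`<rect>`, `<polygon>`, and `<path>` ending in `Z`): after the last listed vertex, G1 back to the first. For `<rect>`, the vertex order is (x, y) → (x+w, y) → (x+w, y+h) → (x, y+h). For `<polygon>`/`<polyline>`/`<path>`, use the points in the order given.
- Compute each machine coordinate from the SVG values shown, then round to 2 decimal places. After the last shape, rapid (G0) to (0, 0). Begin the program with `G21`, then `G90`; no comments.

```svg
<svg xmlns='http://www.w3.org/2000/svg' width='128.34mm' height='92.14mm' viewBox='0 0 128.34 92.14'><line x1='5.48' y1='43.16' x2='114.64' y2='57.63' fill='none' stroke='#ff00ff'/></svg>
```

1 u = 1 mm; y_m = 92.14 − y.

[1] `<line>` line segment, #ff00ff→engrave S283 F2320: (5.48,48.98) → (114.64,34.51)

G21
G90
G0 X5.48 Y48.98
M4 S283
G01 X114.64 Y34.51 F2320
M5
G0 X0.00 Y0.00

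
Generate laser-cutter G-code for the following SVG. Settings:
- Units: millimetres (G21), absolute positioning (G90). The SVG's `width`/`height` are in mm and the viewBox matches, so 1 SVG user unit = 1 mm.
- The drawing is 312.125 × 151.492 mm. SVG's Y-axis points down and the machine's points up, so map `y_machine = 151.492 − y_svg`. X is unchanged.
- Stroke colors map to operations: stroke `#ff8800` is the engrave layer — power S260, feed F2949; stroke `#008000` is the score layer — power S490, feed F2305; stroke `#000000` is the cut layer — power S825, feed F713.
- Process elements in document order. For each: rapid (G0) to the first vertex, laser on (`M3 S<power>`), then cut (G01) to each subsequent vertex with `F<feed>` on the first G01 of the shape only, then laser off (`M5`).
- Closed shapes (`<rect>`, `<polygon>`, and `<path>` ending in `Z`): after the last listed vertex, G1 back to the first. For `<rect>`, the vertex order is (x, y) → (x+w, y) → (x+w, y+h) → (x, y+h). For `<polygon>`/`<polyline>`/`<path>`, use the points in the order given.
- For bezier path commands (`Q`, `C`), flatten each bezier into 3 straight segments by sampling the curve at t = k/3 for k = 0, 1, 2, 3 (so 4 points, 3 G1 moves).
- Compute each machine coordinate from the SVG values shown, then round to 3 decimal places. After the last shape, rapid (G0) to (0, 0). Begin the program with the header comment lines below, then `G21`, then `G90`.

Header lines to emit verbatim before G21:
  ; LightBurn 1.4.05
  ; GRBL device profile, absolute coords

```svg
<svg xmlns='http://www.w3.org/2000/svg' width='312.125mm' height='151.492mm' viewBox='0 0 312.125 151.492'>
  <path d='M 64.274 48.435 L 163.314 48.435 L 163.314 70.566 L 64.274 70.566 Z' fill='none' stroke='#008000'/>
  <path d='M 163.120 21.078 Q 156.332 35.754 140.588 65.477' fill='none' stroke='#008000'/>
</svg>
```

; LightBurn 1.4.05
; GRBL device profile, absolute coords
G21
G90
G0 X64.274 Y103.057
M3 S490
G01 X163.314 Y103.057 F2305
G01 X163.314 Y80.926
G01 X64.274 Y80.926
G01 X64.274 Y103.057
M5
G0 X163.120 Y130.414
M3 S490
G01 X157.600 Y118.958 F2305
G01 X150.089 Y104.158
G01 X140.588 Y86.015
M5
G0 X0.000 Y0.000

Since the viewBox matches the mm dimensions, user units are millimetres directly. The only transform is the Y-flip y_m = 151.492 − y_svg.

Shape 1 is a rectangle drawn with `<path>`. Its stroke #008000 means score at S490, F2305. After flipping Y the toolpath is (64.274,103.057) → (163.314,103.057) → (163.314,80.926) → (64.274,80.926) → (64.274,103.057), returning to the start.

Shape 2 is a quadratic bezier drawn with `<path>`. Its stroke #008000 means score at S490, F2305. After flipping Y the toolpath is (163.120,130.414) → (157.600,118.958) → (150.089,104.158) → (140.588,86.015).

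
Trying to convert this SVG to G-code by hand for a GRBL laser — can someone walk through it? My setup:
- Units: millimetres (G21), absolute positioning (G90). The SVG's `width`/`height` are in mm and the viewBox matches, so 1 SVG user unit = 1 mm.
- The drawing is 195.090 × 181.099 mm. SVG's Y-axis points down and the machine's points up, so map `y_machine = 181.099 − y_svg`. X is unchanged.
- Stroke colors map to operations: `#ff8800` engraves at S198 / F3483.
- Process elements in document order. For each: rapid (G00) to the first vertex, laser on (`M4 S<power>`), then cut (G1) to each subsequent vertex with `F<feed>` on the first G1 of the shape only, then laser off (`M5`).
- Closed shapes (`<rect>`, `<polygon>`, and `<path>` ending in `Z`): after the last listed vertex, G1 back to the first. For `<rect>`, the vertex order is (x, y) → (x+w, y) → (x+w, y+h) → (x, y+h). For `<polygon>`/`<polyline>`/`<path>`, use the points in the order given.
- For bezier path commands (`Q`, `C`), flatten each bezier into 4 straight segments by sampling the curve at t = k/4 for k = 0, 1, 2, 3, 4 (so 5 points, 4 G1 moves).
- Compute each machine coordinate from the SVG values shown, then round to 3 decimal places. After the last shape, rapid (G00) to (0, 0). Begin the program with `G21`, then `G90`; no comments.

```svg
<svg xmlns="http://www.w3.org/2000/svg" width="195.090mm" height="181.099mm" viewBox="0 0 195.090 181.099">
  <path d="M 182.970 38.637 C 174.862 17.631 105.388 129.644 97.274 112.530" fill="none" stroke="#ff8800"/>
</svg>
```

Since the viewBox matches the mm dimensions, user units are millimetres directly. The only transform is the Y-flip y_m = 181.099 − y_svg.

Shape 1 is a cubic bezier drawn with `<path>`. Its stroke #ff8800 means engrave at S198, F3483. After flipping Y the toolpath is (182.970,142.462) → (167.300,137.371) → (140.124,106.975) → (112.947,75.849) → (97.274,68.569).

G21
G90
G00 X182.970 Y142.462
M4 S198
G1 X167.300 Y137.371 F3483
G1 X140.124 Y106.975
G1 X112.947 Y75.849
G1 X97.274 Y68.569
M5
G00 X0.000 Y0.000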